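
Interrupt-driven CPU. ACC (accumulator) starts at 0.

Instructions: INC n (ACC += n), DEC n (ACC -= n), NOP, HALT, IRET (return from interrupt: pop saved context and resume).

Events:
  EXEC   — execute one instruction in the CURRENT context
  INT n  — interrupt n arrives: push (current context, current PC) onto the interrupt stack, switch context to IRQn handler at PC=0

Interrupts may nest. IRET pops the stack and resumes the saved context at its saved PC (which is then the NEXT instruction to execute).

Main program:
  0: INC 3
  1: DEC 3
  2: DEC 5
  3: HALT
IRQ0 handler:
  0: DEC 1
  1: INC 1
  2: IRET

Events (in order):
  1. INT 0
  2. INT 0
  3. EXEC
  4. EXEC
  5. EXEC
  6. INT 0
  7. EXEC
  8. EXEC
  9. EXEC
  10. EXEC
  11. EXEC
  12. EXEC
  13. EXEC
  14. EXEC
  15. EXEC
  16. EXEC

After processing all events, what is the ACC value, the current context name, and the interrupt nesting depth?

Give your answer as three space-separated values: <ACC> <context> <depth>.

Event 1 (INT 0): INT 0 arrives: push (MAIN, PC=0), enter IRQ0 at PC=0 (depth now 1)
Event 2 (INT 0): INT 0 arrives: push (IRQ0, PC=0), enter IRQ0 at PC=0 (depth now 2)
Event 3 (EXEC): [IRQ0] PC=0: DEC 1 -> ACC=-1
Event 4 (EXEC): [IRQ0] PC=1: INC 1 -> ACC=0
Event 5 (EXEC): [IRQ0] PC=2: IRET -> resume IRQ0 at PC=0 (depth now 1)
Event 6 (INT 0): INT 0 arrives: push (IRQ0, PC=0), enter IRQ0 at PC=0 (depth now 2)
Event 7 (EXEC): [IRQ0] PC=0: DEC 1 -> ACC=-1
Event 8 (EXEC): [IRQ0] PC=1: INC 1 -> ACC=0
Event 9 (EXEC): [IRQ0] PC=2: IRET -> resume IRQ0 at PC=0 (depth now 1)
Event 10 (EXEC): [IRQ0] PC=0: DEC 1 -> ACC=-1
Event 11 (EXEC): [IRQ0] PC=1: INC 1 -> ACC=0
Event 12 (EXEC): [IRQ0] PC=2: IRET -> resume MAIN at PC=0 (depth now 0)
Event 13 (EXEC): [MAIN] PC=0: INC 3 -> ACC=3
Event 14 (EXEC): [MAIN] PC=1: DEC 3 -> ACC=0
Event 15 (EXEC): [MAIN] PC=2: DEC 5 -> ACC=-5
Event 16 (EXEC): [MAIN] PC=3: HALT

Answer: -5 MAIN 0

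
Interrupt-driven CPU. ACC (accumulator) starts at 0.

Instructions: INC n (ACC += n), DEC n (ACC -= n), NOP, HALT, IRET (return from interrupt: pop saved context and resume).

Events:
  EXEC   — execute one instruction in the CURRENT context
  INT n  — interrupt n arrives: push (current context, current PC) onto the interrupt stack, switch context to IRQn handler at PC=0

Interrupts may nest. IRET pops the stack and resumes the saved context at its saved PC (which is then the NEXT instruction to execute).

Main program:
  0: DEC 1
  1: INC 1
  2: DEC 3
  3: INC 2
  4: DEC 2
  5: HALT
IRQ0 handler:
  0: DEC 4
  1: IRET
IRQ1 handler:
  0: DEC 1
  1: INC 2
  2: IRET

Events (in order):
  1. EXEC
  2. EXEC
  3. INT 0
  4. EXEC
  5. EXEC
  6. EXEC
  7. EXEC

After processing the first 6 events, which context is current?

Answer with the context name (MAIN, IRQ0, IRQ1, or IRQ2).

Answer: MAIN

Derivation:
Event 1 (EXEC): [MAIN] PC=0: DEC 1 -> ACC=-1
Event 2 (EXEC): [MAIN] PC=1: INC 1 -> ACC=0
Event 3 (INT 0): INT 0 arrives: push (MAIN, PC=2), enter IRQ0 at PC=0 (depth now 1)
Event 4 (EXEC): [IRQ0] PC=0: DEC 4 -> ACC=-4
Event 5 (EXEC): [IRQ0] PC=1: IRET -> resume MAIN at PC=2 (depth now 0)
Event 6 (EXEC): [MAIN] PC=2: DEC 3 -> ACC=-7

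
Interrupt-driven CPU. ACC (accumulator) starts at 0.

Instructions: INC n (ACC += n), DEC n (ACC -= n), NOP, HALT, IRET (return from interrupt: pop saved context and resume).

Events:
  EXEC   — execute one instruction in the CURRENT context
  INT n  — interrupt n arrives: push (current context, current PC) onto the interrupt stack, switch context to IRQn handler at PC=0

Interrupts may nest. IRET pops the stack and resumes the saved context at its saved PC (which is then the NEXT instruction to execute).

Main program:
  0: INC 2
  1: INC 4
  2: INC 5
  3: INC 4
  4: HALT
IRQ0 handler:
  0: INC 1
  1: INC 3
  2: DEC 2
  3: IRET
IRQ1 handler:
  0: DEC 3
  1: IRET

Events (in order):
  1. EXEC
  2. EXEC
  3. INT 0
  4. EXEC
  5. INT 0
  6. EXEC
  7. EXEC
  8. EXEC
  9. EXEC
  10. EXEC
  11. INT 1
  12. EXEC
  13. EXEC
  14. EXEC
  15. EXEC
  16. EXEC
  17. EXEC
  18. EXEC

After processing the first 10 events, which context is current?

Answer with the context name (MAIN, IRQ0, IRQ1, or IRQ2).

Event 1 (EXEC): [MAIN] PC=0: INC 2 -> ACC=2
Event 2 (EXEC): [MAIN] PC=1: INC 4 -> ACC=6
Event 3 (INT 0): INT 0 arrives: push (MAIN, PC=2), enter IRQ0 at PC=0 (depth now 1)
Event 4 (EXEC): [IRQ0] PC=0: INC 1 -> ACC=7
Event 5 (INT 0): INT 0 arrives: push (IRQ0, PC=1), enter IRQ0 at PC=0 (depth now 2)
Event 6 (EXEC): [IRQ0] PC=0: INC 1 -> ACC=8
Event 7 (EXEC): [IRQ0] PC=1: INC 3 -> ACC=11
Event 8 (EXEC): [IRQ0] PC=2: DEC 2 -> ACC=9
Event 9 (EXEC): [IRQ0] PC=3: IRET -> resume IRQ0 at PC=1 (depth now 1)
Event 10 (EXEC): [IRQ0] PC=1: INC 3 -> ACC=12

Answer: IRQ0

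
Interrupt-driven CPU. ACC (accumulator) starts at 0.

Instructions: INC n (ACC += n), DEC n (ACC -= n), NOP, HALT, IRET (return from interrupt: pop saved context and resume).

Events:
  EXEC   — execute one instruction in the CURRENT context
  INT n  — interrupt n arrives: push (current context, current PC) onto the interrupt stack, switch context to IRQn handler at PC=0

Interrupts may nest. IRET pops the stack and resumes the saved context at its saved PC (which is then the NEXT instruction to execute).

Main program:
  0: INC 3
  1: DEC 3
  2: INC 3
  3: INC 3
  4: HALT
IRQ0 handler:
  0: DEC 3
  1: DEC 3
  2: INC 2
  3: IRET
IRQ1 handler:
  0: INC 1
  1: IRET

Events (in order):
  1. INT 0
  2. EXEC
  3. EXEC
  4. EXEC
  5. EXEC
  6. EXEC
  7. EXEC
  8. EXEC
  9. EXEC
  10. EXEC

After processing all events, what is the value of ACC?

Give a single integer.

Answer: 2

Derivation:
Event 1 (INT 0): INT 0 arrives: push (MAIN, PC=0), enter IRQ0 at PC=0 (depth now 1)
Event 2 (EXEC): [IRQ0] PC=0: DEC 3 -> ACC=-3
Event 3 (EXEC): [IRQ0] PC=1: DEC 3 -> ACC=-6
Event 4 (EXEC): [IRQ0] PC=2: INC 2 -> ACC=-4
Event 5 (EXEC): [IRQ0] PC=3: IRET -> resume MAIN at PC=0 (depth now 0)
Event 6 (EXEC): [MAIN] PC=0: INC 3 -> ACC=-1
Event 7 (EXEC): [MAIN] PC=1: DEC 3 -> ACC=-4
Event 8 (EXEC): [MAIN] PC=2: INC 3 -> ACC=-1
Event 9 (EXEC): [MAIN] PC=3: INC 3 -> ACC=2
Event 10 (EXEC): [MAIN] PC=4: HALT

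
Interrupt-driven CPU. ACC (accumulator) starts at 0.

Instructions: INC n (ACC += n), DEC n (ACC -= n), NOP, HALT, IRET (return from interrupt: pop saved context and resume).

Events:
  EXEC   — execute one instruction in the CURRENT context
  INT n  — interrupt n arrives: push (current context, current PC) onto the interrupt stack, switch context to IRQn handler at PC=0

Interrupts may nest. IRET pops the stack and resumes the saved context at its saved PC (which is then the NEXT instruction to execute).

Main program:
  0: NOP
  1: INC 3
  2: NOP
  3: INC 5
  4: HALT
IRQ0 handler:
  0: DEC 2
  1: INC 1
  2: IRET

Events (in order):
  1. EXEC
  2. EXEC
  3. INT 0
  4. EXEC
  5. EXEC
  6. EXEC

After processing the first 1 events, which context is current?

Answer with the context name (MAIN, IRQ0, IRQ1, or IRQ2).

Event 1 (EXEC): [MAIN] PC=0: NOP

Answer: MAIN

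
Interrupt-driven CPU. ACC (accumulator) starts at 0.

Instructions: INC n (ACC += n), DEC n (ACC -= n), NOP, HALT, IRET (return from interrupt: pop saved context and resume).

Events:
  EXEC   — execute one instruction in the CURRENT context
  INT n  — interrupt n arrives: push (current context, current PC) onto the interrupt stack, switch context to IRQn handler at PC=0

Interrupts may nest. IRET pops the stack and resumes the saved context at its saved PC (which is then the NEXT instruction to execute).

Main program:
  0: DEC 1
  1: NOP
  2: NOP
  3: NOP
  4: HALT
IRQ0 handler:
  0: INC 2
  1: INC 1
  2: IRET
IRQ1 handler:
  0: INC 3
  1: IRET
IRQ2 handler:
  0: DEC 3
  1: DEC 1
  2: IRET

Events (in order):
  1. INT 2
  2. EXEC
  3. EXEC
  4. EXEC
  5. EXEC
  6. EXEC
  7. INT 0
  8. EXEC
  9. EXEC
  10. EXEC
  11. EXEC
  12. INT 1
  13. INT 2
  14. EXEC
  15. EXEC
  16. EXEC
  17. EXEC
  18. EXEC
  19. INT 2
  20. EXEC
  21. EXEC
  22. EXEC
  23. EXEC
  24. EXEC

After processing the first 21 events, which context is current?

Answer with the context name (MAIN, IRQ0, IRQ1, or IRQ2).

Answer: IRQ2

Derivation:
Event 1 (INT 2): INT 2 arrives: push (MAIN, PC=0), enter IRQ2 at PC=0 (depth now 1)
Event 2 (EXEC): [IRQ2] PC=0: DEC 3 -> ACC=-3
Event 3 (EXEC): [IRQ2] PC=1: DEC 1 -> ACC=-4
Event 4 (EXEC): [IRQ2] PC=2: IRET -> resume MAIN at PC=0 (depth now 0)
Event 5 (EXEC): [MAIN] PC=0: DEC 1 -> ACC=-5
Event 6 (EXEC): [MAIN] PC=1: NOP
Event 7 (INT 0): INT 0 arrives: push (MAIN, PC=2), enter IRQ0 at PC=0 (depth now 1)
Event 8 (EXEC): [IRQ0] PC=0: INC 2 -> ACC=-3
Event 9 (EXEC): [IRQ0] PC=1: INC 1 -> ACC=-2
Event 10 (EXEC): [IRQ0] PC=2: IRET -> resume MAIN at PC=2 (depth now 0)
Event 11 (EXEC): [MAIN] PC=2: NOP
Event 12 (INT 1): INT 1 arrives: push (MAIN, PC=3), enter IRQ1 at PC=0 (depth now 1)
Event 13 (INT 2): INT 2 arrives: push (IRQ1, PC=0), enter IRQ2 at PC=0 (depth now 2)
Event 14 (EXEC): [IRQ2] PC=0: DEC 3 -> ACC=-5
Event 15 (EXEC): [IRQ2] PC=1: DEC 1 -> ACC=-6
Event 16 (EXEC): [IRQ2] PC=2: IRET -> resume IRQ1 at PC=0 (depth now 1)
Event 17 (EXEC): [IRQ1] PC=0: INC 3 -> ACC=-3
Event 18 (EXEC): [IRQ1] PC=1: IRET -> resume MAIN at PC=3 (depth now 0)
Event 19 (INT 2): INT 2 arrives: push (MAIN, PC=3), enter IRQ2 at PC=0 (depth now 1)
Event 20 (EXEC): [IRQ2] PC=0: DEC 3 -> ACC=-6
Event 21 (EXEC): [IRQ2] PC=1: DEC 1 -> ACC=-7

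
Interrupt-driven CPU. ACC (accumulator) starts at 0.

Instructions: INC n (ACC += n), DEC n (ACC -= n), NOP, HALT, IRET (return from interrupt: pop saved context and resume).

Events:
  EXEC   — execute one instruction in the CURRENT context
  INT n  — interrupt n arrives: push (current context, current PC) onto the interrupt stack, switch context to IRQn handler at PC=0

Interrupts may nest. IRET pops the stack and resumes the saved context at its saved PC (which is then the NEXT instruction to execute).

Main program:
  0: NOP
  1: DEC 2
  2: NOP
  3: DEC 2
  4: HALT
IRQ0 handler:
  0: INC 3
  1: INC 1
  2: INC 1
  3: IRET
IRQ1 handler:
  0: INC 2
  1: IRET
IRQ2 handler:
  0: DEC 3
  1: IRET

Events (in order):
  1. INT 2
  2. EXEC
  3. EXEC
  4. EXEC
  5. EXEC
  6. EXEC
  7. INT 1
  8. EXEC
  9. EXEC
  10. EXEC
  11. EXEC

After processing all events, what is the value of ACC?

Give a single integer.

Answer: -5

Derivation:
Event 1 (INT 2): INT 2 arrives: push (MAIN, PC=0), enter IRQ2 at PC=0 (depth now 1)
Event 2 (EXEC): [IRQ2] PC=0: DEC 3 -> ACC=-3
Event 3 (EXEC): [IRQ2] PC=1: IRET -> resume MAIN at PC=0 (depth now 0)
Event 4 (EXEC): [MAIN] PC=0: NOP
Event 5 (EXEC): [MAIN] PC=1: DEC 2 -> ACC=-5
Event 6 (EXEC): [MAIN] PC=2: NOP
Event 7 (INT 1): INT 1 arrives: push (MAIN, PC=3), enter IRQ1 at PC=0 (depth now 1)
Event 8 (EXEC): [IRQ1] PC=0: INC 2 -> ACC=-3
Event 9 (EXEC): [IRQ1] PC=1: IRET -> resume MAIN at PC=3 (depth now 0)
Event 10 (EXEC): [MAIN] PC=3: DEC 2 -> ACC=-5
Event 11 (EXEC): [MAIN] PC=4: HALT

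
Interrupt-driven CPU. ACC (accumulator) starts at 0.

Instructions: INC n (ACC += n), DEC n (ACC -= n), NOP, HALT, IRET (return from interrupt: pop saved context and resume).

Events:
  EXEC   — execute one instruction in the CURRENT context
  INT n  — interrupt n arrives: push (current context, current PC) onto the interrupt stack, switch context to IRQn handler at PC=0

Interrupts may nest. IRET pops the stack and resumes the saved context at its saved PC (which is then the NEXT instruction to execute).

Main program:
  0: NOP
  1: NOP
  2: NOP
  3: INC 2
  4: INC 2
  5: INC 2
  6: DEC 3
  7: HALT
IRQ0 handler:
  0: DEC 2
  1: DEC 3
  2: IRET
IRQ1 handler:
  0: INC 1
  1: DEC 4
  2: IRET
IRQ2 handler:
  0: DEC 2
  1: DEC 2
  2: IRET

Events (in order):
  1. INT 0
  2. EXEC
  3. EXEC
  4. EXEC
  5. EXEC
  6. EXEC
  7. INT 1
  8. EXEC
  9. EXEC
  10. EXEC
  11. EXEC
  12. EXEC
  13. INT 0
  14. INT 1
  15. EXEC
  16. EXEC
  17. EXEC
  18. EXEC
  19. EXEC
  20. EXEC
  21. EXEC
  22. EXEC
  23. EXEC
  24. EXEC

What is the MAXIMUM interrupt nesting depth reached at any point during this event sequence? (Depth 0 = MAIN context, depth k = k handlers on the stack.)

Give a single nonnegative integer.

Answer: 2

Derivation:
Event 1 (INT 0): INT 0 arrives: push (MAIN, PC=0), enter IRQ0 at PC=0 (depth now 1) [depth=1]
Event 2 (EXEC): [IRQ0] PC=0: DEC 2 -> ACC=-2 [depth=1]
Event 3 (EXEC): [IRQ0] PC=1: DEC 3 -> ACC=-5 [depth=1]
Event 4 (EXEC): [IRQ0] PC=2: IRET -> resume MAIN at PC=0 (depth now 0) [depth=0]
Event 5 (EXEC): [MAIN] PC=0: NOP [depth=0]
Event 6 (EXEC): [MAIN] PC=1: NOP [depth=0]
Event 7 (INT 1): INT 1 arrives: push (MAIN, PC=2), enter IRQ1 at PC=0 (depth now 1) [depth=1]
Event 8 (EXEC): [IRQ1] PC=0: INC 1 -> ACC=-4 [depth=1]
Event 9 (EXEC): [IRQ1] PC=1: DEC 4 -> ACC=-8 [depth=1]
Event 10 (EXEC): [IRQ1] PC=2: IRET -> resume MAIN at PC=2 (depth now 0) [depth=0]
Event 11 (EXEC): [MAIN] PC=2: NOP [depth=0]
Event 12 (EXEC): [MAIN] PC=3: INC 2 -> ACC=-6 [depth=0]
Event 13 (INT 0): INT 0 arrives: push (MAIN, PC=4), enter IRQ0 at PC=0 (depth now 1) [depth=1]
Event 14 (INT 1): INT 1 arrives: push (IRQ0, PC=0), enter IRQ1 at PC=0 (depth now 2) [depth=2]
Event 15 (EXEC): [IRQ1] PC=0: INC 1 -> ACC=-5 [depth=2]
Event 16 (EXEC): [IRQ1] PC=1: DEC 4 -> ACC=-9 [depth=2]
Event 17 (EXEC): [IRQ1] PC=2: IRET -> resume IRQ0 at PC=0 (depth now 1) [depth=1]
Event 18 (EXEC): [IRQ0] PC=0: DEC 2 -> ACC=-11 [depth=1]
Event 19 (EXEC): [IRQ0] PC=1: DEC 3 -> ACC=-14 [depth=1]
Event 20 (EXEC): [IRQ0] PC=2: IRET -> resume MAIN at PC=4 (depth now 0) [depth=0]
Event 21 (EXEC): [MAIN] PC=4: INC 2 -> ACC=-12 [depth=0]
Event 22 (EXEC): [MAIN] PC=5: INC 2 -> ACC=-10 [depth=0]
Event 23 (EXEC): [MAIN] PC=6: DEC 3 -> ACC=-13 [depth=0]
Event 24 (EXEC): [MAIN] PC=7: HALT [depth=0]
Max depth observed: 2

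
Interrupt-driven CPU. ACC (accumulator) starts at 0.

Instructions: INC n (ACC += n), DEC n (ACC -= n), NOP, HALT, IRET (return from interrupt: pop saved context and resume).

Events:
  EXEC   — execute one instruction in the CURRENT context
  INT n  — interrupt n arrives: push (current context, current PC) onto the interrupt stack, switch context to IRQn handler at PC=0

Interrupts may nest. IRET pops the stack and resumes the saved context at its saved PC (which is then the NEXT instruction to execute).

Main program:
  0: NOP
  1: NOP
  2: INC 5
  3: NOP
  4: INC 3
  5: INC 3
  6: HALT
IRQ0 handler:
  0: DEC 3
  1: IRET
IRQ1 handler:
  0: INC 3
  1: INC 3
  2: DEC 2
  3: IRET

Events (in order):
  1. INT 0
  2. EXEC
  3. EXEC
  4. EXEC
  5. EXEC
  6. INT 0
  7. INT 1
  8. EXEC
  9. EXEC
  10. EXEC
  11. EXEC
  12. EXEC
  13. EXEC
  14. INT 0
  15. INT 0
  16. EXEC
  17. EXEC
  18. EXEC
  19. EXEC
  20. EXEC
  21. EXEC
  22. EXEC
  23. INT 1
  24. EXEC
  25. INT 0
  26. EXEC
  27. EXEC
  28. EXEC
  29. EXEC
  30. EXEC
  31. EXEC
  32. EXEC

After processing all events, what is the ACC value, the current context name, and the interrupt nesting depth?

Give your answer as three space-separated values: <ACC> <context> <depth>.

Answer: 4 MAIN 0

Derivation:
Event 1 (INT 0): INT 0 arrives: push (MAIN, PC=0), enter IRQ0 at PC=0 (depth now 1)
Event 2 (EXEC): [IRQ0] PC=0: DEC 3 -> ACC=-3
Event 3 (EXEC): [IRQ0] PC=1: IRET -> resume MAIN at PC=0 (depth now 0)
Event 4 (EXEC): [MAIN] PC=0: NOP
Event 5 (EXEC): [MAIN] PC=1: NOP
Event 6 (INT 0): INT 0 arrives: push (MAIN, PC=2), enter IRQ0 at PC=0 (depth now 1)
Event 7 (INT 1): INT 1 arrives: push (IRQ0, PC=0), enter IRQ1 at PC=0 (depth now 2)
Event 8 (EXEC): [IRQ1] PC=0: INC 3 -> ACC=0
Event 9 (EXEC): [IRQ1] PC=1: INC 3 -> ACC=3
Event 10 (EXEC): [IRQ1] PC=2: DEC 2 -> ACC=1
Event 11 (EXEC): [IRQ1] PC=3: IRET -> resume IRQ0 at PC=0 (depth now 1)
Event 12 (EXEC): [IRQ0] PC=0: DEC 3 -> ACC=-2
Event 13 (EXEC): [IRQ0] PC=1: IRET -> resume MAIN at PC=2 (depth now 0)
Event 14 (INT 0): INT 0 arrives: push (MAIN, PC=2), enter IRQ0 at PC=0 (depth now 1)
Event 15 (INT 0): INT 0 arrives: push (IRQ0, PC=0), enter IRQ0 at PC=0 (depth now 2)
Event 16 (EXEC): [IRQ0] PC=0: DEC 3 -> ACC=-5
Event 17 (EXEC): [IRQ0] PC=1: IRET -> resume IRQ0 at PC=0 (depth now 1)
Event 18 (EXEC): [IRQ0] PC=0: DEC 3 -> ACC=-8
Event 19 (EXEC): [IRQ0] PC=1: IRET -> resume MAIN at PC=2 (depth now 0)
Event 20 (EXEC): [MAIN] PC=2: INC 5 -> ACC=-3
Event 21 (EXEC): [MAIN] PC=3: NOP
Event 22 (EXEC): [MAIN] PC=4: INC 3 -> ACC=0
Event 23 (INT 1): INT 1 arrives: push (MAIN, PC=5), enter IRQ1 at PC=0 (depth now 1)
Event 24 (EXEC): [IRQ1] PC=0: INC 3 -> ACC=3
Event 25 (INT 0): INT 0 arrives: push (IRQ1, PC=1), enter IRQ0 at PC=0 (depth now 2)
Event 26 (EXEC): [IRQ0] PC=0: DEC 3 -> ACC=0
Event 27 (EXEC): [IRQ0] PC=1: IRET -> resume IRQ1 at PC=1 (depth now 1)
Event 28 (EXEC): [IRQ1] PC=1: INC 3 -> ACC=3
Event 29 (EXEC): [IRQ1] PC=2: DEC 2 -> ACC=1
Event 30 (EXEC): [IRQ1] PC=3: IRET -> resume MAIN at PC=5 (depth now 0)
Event 31 (EXEC): [MAIN] PC=5: INC 3 -> ACC=4
Event 32 (EXEC): [MAIN] PC=6: HALT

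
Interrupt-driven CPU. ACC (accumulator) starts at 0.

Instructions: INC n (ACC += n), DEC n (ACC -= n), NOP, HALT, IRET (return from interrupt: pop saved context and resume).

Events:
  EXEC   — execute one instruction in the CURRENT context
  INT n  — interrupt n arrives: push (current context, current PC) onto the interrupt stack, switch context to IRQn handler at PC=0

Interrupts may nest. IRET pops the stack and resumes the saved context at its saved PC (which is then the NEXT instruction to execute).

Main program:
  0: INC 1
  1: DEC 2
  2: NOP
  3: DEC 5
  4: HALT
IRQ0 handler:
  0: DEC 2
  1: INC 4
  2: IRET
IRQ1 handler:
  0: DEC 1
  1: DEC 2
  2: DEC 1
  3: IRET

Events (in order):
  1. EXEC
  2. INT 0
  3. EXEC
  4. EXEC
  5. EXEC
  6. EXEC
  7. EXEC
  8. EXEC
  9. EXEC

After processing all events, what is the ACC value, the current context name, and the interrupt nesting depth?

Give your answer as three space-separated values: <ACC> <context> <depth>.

Event 1 (EXEC): [MAIN] PC=0: INC 1 -> ACC=1
Event 2 (INT 0): INT 0 arrives: push (MAIN, PC=1), enter IRQ0 at PC=0 (depth now 1)
Event 3 (EXEC): [IRQ0] PC=0: DEC 2 -> ACC=-1
Event 4 (EXEC): [IRQ0] PC=1: INC 4 -> ACC=3
Event 5 (EXEC): [IRQ0] PC=2: IRET -> resume MAIN at PC=1 (depth now 0)
Event 6 (EXEC): [MAIN] PC=1: DEC 2 -> ACC=1
Event 7 (EXEC): [MAIN] PC=2: NOP
Event 8 (EXEC): [MAIN] PC=3: DEC 5 -> ACC=-4
Event 9 (EXEC): [MAIN] PC=4: HALT

Answer: -4 MAIN 0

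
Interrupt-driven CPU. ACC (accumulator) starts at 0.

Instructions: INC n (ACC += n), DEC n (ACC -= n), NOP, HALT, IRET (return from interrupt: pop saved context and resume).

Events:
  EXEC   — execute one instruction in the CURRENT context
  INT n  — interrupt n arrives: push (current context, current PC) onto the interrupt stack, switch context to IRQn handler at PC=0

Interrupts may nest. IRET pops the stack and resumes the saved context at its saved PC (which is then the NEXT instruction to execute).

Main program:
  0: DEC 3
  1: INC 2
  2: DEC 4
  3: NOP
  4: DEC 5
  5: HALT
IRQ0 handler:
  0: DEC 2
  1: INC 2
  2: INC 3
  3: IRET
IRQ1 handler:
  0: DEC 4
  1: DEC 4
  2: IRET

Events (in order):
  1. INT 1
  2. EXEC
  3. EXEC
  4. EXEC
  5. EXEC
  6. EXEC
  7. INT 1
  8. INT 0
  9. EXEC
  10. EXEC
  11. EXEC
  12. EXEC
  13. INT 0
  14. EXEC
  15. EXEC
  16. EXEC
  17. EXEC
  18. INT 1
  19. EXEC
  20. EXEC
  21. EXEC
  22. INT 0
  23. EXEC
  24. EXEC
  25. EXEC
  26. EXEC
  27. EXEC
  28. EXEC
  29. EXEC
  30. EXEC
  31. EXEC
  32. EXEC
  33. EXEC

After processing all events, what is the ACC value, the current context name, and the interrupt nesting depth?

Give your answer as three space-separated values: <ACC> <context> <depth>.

Event 1 (INT 1): INT 1 arrives: push (MAIN, PC=0), enter IRQ1 at PC=0 (depth now 1)
Event 2 (EXEC): [IRQ1] PC=0: DEC 4 -> ACC=-4
Event 3 (EXEC): [IRQ1] PC=1: DEC 4 -> ACC=-8
Event 4 (EXEC): [IRQ1] PC=2: IRET -> resume MAIN at PC=0 (depth now 0)
Event 5 (EXEC): [MAIN] PC=0: DEC 3 -> ACC=-11
Event 6 (EXEC): [MAIN] PC=1: INC 2 -> ACC=-9
Event 7 (INT 1): INT 1 arrives: push (MAIN, PC=2), enter IRQ1 at PC=0 (depth now 1)
Event 8 (INT 0): INT 0 arrives: push (IRQ1, PC=0), enter IRQ0 at PC=0 (depth now 2)
Event 9 (EXEC): [IRQ0] PC=0: DEC 2 -> ACC=-11
Event 10 (EXEC): [IRQ0] PC=1: INC 2 -> ACC=-9
Event 11 (EXEC): [IRQ0] PC=2: INC 3 -> ACC=-6
Event 12 (EXEC): [IRQ0] PC=3: IRET -> resume IRQ1 at PC=0 (depth now 1)
Event 13 (INT 0): INT 0 arrives: push (IRQ1, PC=0), enter IRQ0 at PC=0 (depth now 2)
Event 14 (EXEC): [IRQ0] PC=0: DEC 2 -> ACC=-8
Event 15 (EXEC): [IRQ0] PC=1: INC 2 -> ACC=-6
Event 16 (EXEC): [IRQ0] PC=2: INC 3 -> ACC=-3
Event 17 (EXEC): [IRQ0] PC=3: IRET -> resume IRQ1 at PC=0 (depth now 1)
Event 18 (INT 1): INT 1 arrives: push (IRQ1, PC=0), enter IRQ1 at PC=0 (depth now 2)
Event 19 (EXEC): [IRQ1] PC=0: DEC 4 -> ACC=-7
Event 20 (EXEC): [IRQ1] PC=1: DEC 4 -> ACC=-11
Event 21 (EXEC): [IRQ1] PC=2: IRET -> resume IRQ1 at PC=0 (depth now 1)
Event 22 (INT 0): INT 0 arrives: push (IRQ1, PC=0), enter IRQ0 at PC=0 (depth now 2)
Event 23 (EXEC): [IRQ0] PC=0: DEC 2 -> ACC=-13
Event 24 (EXEC): [IRQ0] PC=1: INC 2 -> ACC=-11
Event 25 (EXEC): [IRQ0] PC=2: INC 3 -> ACC=-8
Event 26 (EXEC): [IRQ0] PC=3: IRET -> resume IRQ1 at PC=0 (depth now 1)
Event 27 (EXEC): [IRQ1] PC=0: DEC 4 -> ACC=-12
Event 28 (EXEC): [IRQ1] PC=1: DEC 4 -> ACC=-16
Event 29 (EXEC): [IRQ1] PC=2: IRET -> resume MAIN at PC=2 (depth now 0)
Event 30 (EXEC): [MAIN] PC=2: DEC 4 -> ACC=-20
Event 31 (EXEC): [MAIN] PC=3: NOP
Event 32 (EXEC): [MAIN] PC=4: DEC 5 -> ACC=-25
Event 33 (EXEC): [MAIN] PC=5: HALT

Answer: -25 MAIN 0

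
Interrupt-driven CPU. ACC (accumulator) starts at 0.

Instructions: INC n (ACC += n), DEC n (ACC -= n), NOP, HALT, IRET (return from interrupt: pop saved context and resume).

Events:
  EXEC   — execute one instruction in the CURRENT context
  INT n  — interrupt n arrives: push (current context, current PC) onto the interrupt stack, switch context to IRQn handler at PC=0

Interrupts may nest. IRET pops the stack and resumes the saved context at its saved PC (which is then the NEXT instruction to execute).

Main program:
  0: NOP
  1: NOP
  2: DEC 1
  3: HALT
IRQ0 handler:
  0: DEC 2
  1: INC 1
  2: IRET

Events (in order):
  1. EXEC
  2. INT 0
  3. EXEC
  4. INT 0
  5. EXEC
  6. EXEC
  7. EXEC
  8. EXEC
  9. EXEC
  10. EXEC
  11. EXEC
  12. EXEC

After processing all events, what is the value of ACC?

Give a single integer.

Answer: -3

Derivation:
Event 1 (EXEC): [MAIN] PC=0: NOP
Event 2 (INT 0): INT 0 arrives: push (MAIN, PC=1), enter IRQ0 at PC=0 (depth now 1)
Event 3 (EXEC): [IRQ0] PC=0: DEC 2 -> ACC=-2
Event 4 (INT 0): INT 0 arrives: push (IRQ0, PC=1), enter IRQ0 at PC=0 (depth now 2)
Event 5 (EXEC): [IRQ0] PC=0: DEC 2 -> ACC=-4
Event 6 (EXEC): [IRQ0] PC=1: INC 1 -> ACC=-3
Event 7 (EXEC): [IRQ0] PC=2: IRET -> resume IRQ0 at PC=1 (depth now 1)
Event 8 (EXEC): [IRQ0] PC=1: INC 1 -> ACC=-2
Event 9 (EXEC): [IRQ0] PC=2: IRET -> resume MAIN at PC=1 (depth now 0)
Event 10 (EXEC): [MAIN] PC=1: NOP
Event 11 (EXEC): [MAIN] PC=2: DEC 1 -> ACC=-3
Event 12 (EXEC): [MAIN] PC=3: HALT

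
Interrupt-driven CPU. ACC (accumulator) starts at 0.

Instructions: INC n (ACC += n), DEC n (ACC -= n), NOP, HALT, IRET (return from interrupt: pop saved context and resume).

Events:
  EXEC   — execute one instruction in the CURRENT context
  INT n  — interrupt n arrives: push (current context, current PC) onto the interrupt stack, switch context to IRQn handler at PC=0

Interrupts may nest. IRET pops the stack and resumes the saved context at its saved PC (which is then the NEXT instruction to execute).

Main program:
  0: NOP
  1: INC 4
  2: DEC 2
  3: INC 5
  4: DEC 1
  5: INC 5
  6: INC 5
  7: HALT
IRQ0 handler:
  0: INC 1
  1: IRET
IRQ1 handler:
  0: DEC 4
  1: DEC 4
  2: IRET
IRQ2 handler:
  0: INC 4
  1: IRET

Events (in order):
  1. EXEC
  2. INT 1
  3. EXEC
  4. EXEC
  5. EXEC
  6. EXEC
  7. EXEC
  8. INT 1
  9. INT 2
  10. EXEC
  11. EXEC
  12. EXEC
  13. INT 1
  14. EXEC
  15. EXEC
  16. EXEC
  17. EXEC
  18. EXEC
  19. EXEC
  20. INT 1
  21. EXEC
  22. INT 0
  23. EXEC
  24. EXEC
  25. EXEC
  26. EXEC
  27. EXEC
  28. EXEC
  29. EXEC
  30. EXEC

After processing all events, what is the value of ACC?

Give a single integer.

Answer: -11

Derivation:
Event 1 (EXEC): [MAIN] PC=0: NOP
Event 2 (INT 1): INT 1 arrives: push (MAIN, PC=1), enter IRQ1 at PC=0 (depth now 1)
Event 3 (EXEC): [IRQ1] PC=0: DEC 4 -> ACC=-4
Event 4 (EXEC): [IRQ1] PC=1: DEC 4 -> ACC=-8
Event 5 (EXEC): [IRQ1] PC=2: IRET -> resume MAIN at PC=1 (depth now 0)
Event 6 (EXEC): [MAIN] PC=1: INC 4 -> ACC=-4
Event 7 (EXEC): [MAIN] PC=2: DEC 2 -> ACC=-6
Event 8 (INT 1): INT 1 arrives: push (MAIN, PC=3), enter IRQ1 at PC=0 (depth now 1)
Event 9 (INT 2): INT 2 arrives: push (IRQ1, PC=0), enter IRQ2 at PC=0 (depth now 2)
Event 10 (EXEC): [IRQ2] PC=0: INC 4 -> ACC=-2
Event 11 (EXEC): [IRQ2] PC=1: IRET -> resume IRQ1 at PC=0 (depth now 1)
Event 12 (EXEC): [IRQ1] PC=0: DEC 4 -> ACC=-6
Event 13 (INT 1): INT 1 arrives: push (IRQ1, PC=1), enter IRQ1 at PC=0 (depth now 2)
Event 14 (EXEC): [IRQ1] PC=0: DEC 4 -> ACC=-10
Event 15 (EXEC): [IRQ1] PC=1: DEC 4 -> ACC=-14
Event 16 (EXEC): [IRQ1] PC=2: IRET -> resume IRQ1 at PC=1 (depth now 1)
Event 17 (EXEC): [IRQ1] PC=1: DEC 4 -> ACC=-18
Event 18 (EXEC): [IRQ1] PC=2: IRET -> resume MAIN at PC=3 (depth now 0)
Event 19 (EXEC): [MAIN] PC=3: INC 5 -> ACC=-13
Event 20 (INT 1): INT 1 arrives: push (MAIN, PC=4), enter IRQ1 at PC=0 (depth now 1)
Event 21 (EXEC): [IRQ1] PC=0: DEC 4 -> ACC=-17
Event 22 (INT 0): INT 0 arrives: push (IRQ1, PC=1), enter IRQ0 at PC=0 (depth now 2)
Event 23 (EXEC): [IRQ0] PC=0: INC 1 -> ACC=-16
Event 24 (EXEC): [IRQ0] PC=1: IRET -> resume IRQ1 at PC=1 (depth now 1)
Event 25 (EXEC): [IRQ1] PC=1: DEC 4 -> ACC=-20
Event 26 (EXEC): [IRQ1] PC=2: IRET -> resume MAIN at PC=4 (depth now 0)
Event 27 (EXEC): [MAIN] PC=4: DEC 1 -> ACC=-21
Event 28 (EXEC): [MAIN] PC=5: INC 5 -> ACC=-16
Event 29 (EXEC): [MAIN] PC=6: INC 5 -> ACC=-11
Event 30 (EXEC): [MAIN] PC=7: HALT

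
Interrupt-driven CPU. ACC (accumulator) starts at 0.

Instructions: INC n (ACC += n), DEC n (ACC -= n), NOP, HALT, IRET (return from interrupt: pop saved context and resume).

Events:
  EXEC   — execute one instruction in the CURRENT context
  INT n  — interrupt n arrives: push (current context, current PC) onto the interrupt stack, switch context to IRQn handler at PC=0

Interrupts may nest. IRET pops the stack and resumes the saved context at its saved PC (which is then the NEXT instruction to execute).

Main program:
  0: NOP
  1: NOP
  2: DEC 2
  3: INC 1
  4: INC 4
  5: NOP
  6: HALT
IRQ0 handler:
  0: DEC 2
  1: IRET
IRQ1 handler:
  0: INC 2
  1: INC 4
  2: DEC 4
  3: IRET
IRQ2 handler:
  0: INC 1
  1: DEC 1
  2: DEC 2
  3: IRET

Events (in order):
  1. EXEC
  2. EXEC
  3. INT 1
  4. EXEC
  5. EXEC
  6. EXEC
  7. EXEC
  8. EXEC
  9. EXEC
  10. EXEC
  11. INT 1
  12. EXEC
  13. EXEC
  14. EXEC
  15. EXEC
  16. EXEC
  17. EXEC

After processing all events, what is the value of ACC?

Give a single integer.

Answer: 7

Derivation:
Event 1 (EXEC): [MAIN] PC=0: NOP
Event 2 (EXEC): [MAIN] PC=1: NOP
Event 3 (INT 1): INT 1 arrives: push (MAIN, PC=2), enter IRQ1 at PC=0 (depth now 1)
Event 4 (EXEC): [IRQ1] PC=0: INC 2 -> ACC=2
Event 5 (EXEC): [IRQ1] PC=1: INC 4 -> ACC=6
Event 6 (EXEC): [IRQ1] PC=2: DEC 4 -> ACC=2
Event 7 (EXEC): [IRQ1] PC=3: IRET -> resume MAIN at PC=2 (depth now 0)
Event 8 (EXEC): [MAIN] PC=2: DEC 2 -> ACC=0
Event 9 (EXEC): [MAIN] PC=3: INC 1 -> ACC=1
Event 10 (EXEC): [MAIN] PC=4: INC 4 -> ACC=5
Event 11 (INT 1): INT 1 arrives: push (MAIN, PC=5), enter IRQ1 at PC=0 (depth now 1)
Event 12 (EXEC): [IRQ1] PC=0: INC 2 -> ACC=7
Event 13 (EXEC): [IRQ1] PC=1: INC 4 -> ACC=11
Event 14 (EXEC): [IRQ1] PC=2: DEC 4 -> ACC=7
Event 15 (EXEC): [IRQ1] PC=3: IRET -> resume MAIN at PC=5 (depth now 0)
Event 16 (EXEC): [MAIN] PC=5: NOP
Event 17 (EXEC): [MAIN] PC=6: HALT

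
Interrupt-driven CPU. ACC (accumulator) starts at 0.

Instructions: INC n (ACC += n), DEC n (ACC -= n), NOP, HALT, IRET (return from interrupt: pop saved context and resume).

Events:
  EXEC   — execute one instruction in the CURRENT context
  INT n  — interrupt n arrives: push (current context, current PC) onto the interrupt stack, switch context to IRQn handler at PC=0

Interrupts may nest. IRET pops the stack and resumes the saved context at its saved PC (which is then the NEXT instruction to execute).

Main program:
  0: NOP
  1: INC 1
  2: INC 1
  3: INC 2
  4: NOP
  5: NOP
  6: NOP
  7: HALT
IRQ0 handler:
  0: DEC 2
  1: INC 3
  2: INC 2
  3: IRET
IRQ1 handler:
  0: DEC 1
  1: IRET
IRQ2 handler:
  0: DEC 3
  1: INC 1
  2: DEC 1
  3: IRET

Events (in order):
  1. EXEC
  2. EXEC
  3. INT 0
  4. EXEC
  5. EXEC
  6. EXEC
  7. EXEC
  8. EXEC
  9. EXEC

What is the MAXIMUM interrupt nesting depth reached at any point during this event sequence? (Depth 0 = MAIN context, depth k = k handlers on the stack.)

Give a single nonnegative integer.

Answer: 1

Derivation:
Event 1 (EXEC): [MAIN] PC=0: NOP [depth=0]
Event 2 (EXEC): [MAIN] PC=1: INC 1 -> ACC=1 [depth=0]
Event 3 (INT 0): INT 0 arrives: push (MAIN, PC=2), enter IRQ0 at PC=0 (depth now 1) [depth=1]
Event 4 (EXEC): [IRQ0] PC=0: DEC 2 -> ACC=-1 [depth=1]
Event 5 (EXEC): [IRQ0] PC=1: INC 3 -> ACC=2 [depth=1]
Event 6 (EXEC): [IRQ0] PC=2: INC 2 -> ACC=4 [depth=1]
Event 7 (EXEC): [IRQ0] PC=3: IRET -> resume MAIN at PC=2 (depth now 0) [depth=0]
Event 8 (EXEC): [MAIN] PC=2: INC 1 -> ACC=5 [depth=0]
Event 9 (EXEC): [MAIN] PC=3: INC 2 -> ACC=7 [depth=0]
Max depth observed: 1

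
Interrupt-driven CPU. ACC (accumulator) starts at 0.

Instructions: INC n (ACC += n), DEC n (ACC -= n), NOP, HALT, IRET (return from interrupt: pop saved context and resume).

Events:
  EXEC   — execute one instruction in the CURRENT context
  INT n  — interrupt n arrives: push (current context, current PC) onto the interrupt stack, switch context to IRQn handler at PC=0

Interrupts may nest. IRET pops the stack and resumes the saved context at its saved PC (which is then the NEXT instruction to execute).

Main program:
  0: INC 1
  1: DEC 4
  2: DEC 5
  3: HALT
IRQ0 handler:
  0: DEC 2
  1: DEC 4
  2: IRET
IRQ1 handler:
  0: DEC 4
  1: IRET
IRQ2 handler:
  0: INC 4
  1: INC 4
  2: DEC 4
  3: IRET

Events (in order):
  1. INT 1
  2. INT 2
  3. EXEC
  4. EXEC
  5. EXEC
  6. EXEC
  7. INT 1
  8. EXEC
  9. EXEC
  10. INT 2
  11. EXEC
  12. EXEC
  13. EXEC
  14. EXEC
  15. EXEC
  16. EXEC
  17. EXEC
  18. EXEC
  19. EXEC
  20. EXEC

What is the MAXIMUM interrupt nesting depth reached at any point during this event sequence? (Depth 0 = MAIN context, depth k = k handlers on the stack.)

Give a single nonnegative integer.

Answer: 2

Derivation:
Event 1 (INT 1): INT 1 arrives: push (MAIN, PC=0), enter IRQ1 at PC=0 (depth now 1) [depth=1]
Event 2 (INT 2): INT 2 arrives: push (IRQ1, PC=0), enter IRQ2 at PC=0 (depth now 2) [depth=2]
Event 3 (EXEC): [IRQ2] PC=0: INC 4 -> ACC=4 [depth=2]
Event 4 (EXEC): [IRQ2] PC=1: INC 4 -> ACC=8 [depth=2]
Event 5 (EXEC): [IRQ2] PC=2: DEC 4 -> ACC=4 [depth=2]
Event 6 (EXEC): [IRQ2] PC=3: IRET -> resume IRQ1 at PC=0 (depth now 1) [depth=1]
Event 7 (INT 1): INT 1 arrives: push (IRQ1, PC=0), enter IRQ1 at PC=0 (depth now 2) [depth=2]
Event 8 (EXEC): [IRQ1] PC=0: DEC 4 -> ACC=0 [depth=2]
Event 9 (EXEC): [IRQ1] PC=1: IRET -> resume IRQ1 at PC=0 (depth now 1) [depth=1]
Event 10 (INT 2): INT 2 arrives: push (IRQ1, PC=0), enter IRQ2 at PC=0 (depth now 2) [depth=2]
Event 11 (EXEC): [IRQ2] PC=0: INC 4 -> ACC=4 [depth=2]
Event 12 (EXEC): [IRQ2] PC=1: INC 4 -> ACC=8 [depth=2]
Event 13 (EXEC): [IRQ2] PC=2: DEC 4 -> ACC=4 [depth=2]
Event 14 (EXEC): [IRQ2] PC=3: IRET -> resume IRQ1 at PC=0 (depth now 1) [depth=1]
Event 15 (EXEC): [IRQ1] PC=0: DEC 4 -> ACC=0 [depth=1]
Event 16 (EXEC): [IRQ1] PC=1: IRET -> resume MAIN at PC=0 (depth now 0) [depth=0]
Event 17 (EXEC): [MAIN] PC=0: INC 1 -> ACC=1 [depth=0]
Event 18 (EXEC): [MAIN] PC=1: DEC 4 -> ACC=-3 [depth=0]
Event 19 (EXEC): [MAIN] PC=2: DEC 5 -> ACC=-8 [depth=0]
Event 20 (EXEC): [MAIN] PC=3: HALT [depth=0]
Max depth observed: 2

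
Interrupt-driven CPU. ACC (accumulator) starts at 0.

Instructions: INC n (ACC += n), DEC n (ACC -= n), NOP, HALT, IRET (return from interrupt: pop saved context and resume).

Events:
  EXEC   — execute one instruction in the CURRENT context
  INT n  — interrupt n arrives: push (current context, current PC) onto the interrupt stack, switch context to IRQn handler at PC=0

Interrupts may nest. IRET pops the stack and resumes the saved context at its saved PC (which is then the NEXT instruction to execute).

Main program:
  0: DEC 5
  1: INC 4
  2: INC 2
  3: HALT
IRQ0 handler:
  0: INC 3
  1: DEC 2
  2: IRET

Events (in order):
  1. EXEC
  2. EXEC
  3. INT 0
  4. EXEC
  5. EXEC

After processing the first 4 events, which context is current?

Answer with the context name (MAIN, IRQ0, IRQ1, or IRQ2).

Event 1 (EXEC): [MAIN] PC=0: DEC 5 -> ACC=-5
Event 2 (EXEC): [MAIN] PC=1: INC 4 -> ACC=-1
Event 3 (INT 0): INT 0 arrives: push (MAIN, PC=2), enter IRQ0 at PC=0 (depth now 1)
Event 4 (EXEC): [IRQ0] PC=0: INC 3 -> ACC=2

Answer: IRQ0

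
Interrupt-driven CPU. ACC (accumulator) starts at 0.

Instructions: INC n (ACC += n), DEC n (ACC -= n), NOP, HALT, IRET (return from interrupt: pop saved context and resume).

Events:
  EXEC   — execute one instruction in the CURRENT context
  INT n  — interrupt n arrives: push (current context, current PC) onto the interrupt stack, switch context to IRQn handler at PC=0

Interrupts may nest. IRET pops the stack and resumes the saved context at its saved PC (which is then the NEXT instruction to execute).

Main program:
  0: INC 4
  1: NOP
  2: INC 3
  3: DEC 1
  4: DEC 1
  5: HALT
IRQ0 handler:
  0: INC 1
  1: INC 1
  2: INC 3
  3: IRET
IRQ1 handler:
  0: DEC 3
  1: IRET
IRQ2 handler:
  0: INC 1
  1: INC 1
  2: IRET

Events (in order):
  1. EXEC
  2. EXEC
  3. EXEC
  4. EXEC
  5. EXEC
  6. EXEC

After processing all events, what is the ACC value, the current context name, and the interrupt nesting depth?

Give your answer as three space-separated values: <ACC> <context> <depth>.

Event 1 (EXEC): [MAIN] PC=0: INC 4 -> ACC=4
Event 2 (EXEC): [MAIN] PC=1: NOP
Event 3 (EXEC): [MAIN] PC=2: INC 3 -> ACC=7
Event 4 (EXEC): [MAIN] PC=3: DEC 1 -> ACC=6
Event 5 (EXEC): [MAIN] PC=4: DEC 1 -> ACC=5
Event 6 (EXEC): [MAIN] PC=5: HALT

Answer: 5 MAIN 0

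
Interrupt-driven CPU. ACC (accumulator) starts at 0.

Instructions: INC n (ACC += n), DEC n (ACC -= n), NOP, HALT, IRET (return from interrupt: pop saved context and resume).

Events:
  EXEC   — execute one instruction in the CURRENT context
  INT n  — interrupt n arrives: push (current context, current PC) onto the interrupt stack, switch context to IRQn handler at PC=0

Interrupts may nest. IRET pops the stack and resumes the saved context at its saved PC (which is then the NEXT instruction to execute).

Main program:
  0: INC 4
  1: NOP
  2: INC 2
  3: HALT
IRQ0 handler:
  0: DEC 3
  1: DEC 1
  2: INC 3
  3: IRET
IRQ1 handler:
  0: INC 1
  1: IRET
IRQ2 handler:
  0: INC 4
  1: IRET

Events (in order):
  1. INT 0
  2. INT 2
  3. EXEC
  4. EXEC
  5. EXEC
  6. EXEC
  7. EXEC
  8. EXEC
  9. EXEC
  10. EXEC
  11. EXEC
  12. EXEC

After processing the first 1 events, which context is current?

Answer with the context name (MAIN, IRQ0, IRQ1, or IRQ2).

Answer: IRQ0

Derivation:
Event 1 (INT 0): INT 0 arrives: push (MAIN, PC=0), enter IRQ0 at PC=0 (depth now 1)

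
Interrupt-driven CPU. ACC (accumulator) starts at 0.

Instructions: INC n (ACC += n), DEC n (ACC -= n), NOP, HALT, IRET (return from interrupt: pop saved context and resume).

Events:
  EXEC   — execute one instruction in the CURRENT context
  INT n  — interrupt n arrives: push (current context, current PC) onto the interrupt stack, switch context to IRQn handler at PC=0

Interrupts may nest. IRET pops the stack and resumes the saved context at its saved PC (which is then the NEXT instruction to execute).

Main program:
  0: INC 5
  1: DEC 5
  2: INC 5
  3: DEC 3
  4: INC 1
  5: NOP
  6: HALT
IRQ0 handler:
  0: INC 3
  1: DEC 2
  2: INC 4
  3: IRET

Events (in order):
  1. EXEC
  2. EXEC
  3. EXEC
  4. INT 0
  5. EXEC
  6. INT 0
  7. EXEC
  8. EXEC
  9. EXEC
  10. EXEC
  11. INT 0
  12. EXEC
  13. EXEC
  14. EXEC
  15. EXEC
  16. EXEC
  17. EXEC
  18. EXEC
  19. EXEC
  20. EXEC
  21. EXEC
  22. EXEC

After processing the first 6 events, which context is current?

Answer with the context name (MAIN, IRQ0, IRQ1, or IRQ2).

Answer: IRQ0

Derivation:
Event 1 (EXEC): [MAIN] PC=0: INC 5 -> ACC=5
Event 2 (EXEC): [MAIN] PC=1: DEC 5 -> ACC=0
Event 3 (EXEC): [MAIN] PC=2: INC 5 -> ACC=5
Event 4 (INT 0): INT 0 arrives: push (MAIN, PC=3), enter IRQ0 at PC=0 (depth now 1)
Event 5 (EXEC): [IRQ0] PC=0: INC 3 -> ACC=8
Event 6 (INT 0): INT 0 arrives: push (IRQ0, PC=1), enter IRQ0 at PC=0 (depth now 2)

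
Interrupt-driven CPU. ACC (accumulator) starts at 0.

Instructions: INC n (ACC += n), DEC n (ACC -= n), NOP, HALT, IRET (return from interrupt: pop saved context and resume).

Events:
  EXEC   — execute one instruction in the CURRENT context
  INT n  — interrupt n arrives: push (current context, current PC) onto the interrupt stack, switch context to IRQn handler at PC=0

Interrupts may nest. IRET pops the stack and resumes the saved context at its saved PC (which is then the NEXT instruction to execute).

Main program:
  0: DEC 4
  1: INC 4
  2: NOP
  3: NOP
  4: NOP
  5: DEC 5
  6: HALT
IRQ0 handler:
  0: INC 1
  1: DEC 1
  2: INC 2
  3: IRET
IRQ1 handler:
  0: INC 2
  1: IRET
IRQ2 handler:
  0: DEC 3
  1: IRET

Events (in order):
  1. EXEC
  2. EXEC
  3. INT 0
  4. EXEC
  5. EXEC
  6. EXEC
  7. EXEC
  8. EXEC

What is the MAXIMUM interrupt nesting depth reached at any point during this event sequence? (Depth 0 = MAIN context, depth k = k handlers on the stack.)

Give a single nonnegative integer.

Event 1 (EXEC): [MAIN] PC=0: DEC 4 -> ACC=-4 [depth=0]
Event 2 (EXEC): [MAIN] PC=1: INC 4 -> ACC=0 [depth=0]
Event 3 (INT 0): INT 0 arrives: push (MAIN, PC=2), enter IRQ0 at PC=0 (depth now 1) [depth=1]
Event 4 (EXEC): [IRQ0] PC=0: INC 1 -> ACC=1 [depth=1]
Event 5 (EXEC): [IRQ0] PC=1: DEC 1 -> ACC=0 [depth=1]
Event 6 (EXEC): [IRQ0] PC=2: INC 2 -> ACC=2 [depth=1]
Event 7 (EXEC): [IRQ0] PC=3: IRET -> resume MAIN at PC=2 (depth now 0) [depth=0]
Event 8 (EXEC): [MAIN] PC=2: NOP [depth=0]
Max depth observed: 1

Answer: 1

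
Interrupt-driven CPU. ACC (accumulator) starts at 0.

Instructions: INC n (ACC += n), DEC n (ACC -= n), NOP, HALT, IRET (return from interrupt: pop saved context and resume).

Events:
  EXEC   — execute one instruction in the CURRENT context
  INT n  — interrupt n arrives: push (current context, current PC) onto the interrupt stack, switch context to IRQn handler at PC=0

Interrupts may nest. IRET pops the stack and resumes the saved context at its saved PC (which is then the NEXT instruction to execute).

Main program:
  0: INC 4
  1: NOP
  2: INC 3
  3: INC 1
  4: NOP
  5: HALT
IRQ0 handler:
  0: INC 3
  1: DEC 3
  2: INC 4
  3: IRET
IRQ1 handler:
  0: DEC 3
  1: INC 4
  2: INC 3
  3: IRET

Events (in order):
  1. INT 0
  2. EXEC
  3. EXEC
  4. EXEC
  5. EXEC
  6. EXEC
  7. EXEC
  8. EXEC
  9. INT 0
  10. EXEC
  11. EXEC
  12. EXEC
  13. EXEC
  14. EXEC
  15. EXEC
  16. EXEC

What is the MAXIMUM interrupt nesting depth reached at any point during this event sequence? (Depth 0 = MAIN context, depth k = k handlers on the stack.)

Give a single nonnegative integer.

Event 1 (INT 0): INT 0 arrives: push (MAIN, PC=0), enter IRQ0 at PC=0 (depth now 1) [depth=1]
Event 2 (EXEC): [IRQ0] PC=0: INC 3 -> ACC=3 [depth=1]
Event 3 (EXEC): [IRQ0] PC=1: DEC 3 -> ACC=0 [depth=1]
Event 4 (EXEC): [IRQ0] PC=2: INC 4 -> ACC=4 [depth=1]
Event 5 (EXEC): [IRQ0] PC=3: IRET -> resume MAIN at PC=0 (depth now 0) [depth=0]
Event 6 (EXEC): [MAIN] PC=0: INC 4 -> ACC=8 [depth=0]
Event 7 (EXEC): [MAIN] PC=1: NOP [depth=0]
Event 8 (EXEC): [MAIN] PC=2: INC 3 -> ACC=11 [depth=0]
Event 9 (INT 0): INT 0 arrives: push (MAIN, PC=3), enter IRQ0 at PC=0 (depth now 1) [depth=1]
Event 10 (EXEC): [IRQ0] PC=0: INC 3 -> ACC=14 [depth=1]
Event 11 (EXEC): [IRQ0] PC=1: DEC 3 -> ACC=11 [depth=1]
Event 12 (EXEC): [IRQ0] PC=2: INC 4 -> ACC=15 [depth=1]
Event 13 (EXEC): [IRQ0] PC=3: IRET -> resume MAIN at PC=3 (depth now 0) [depth=0]
Event 14 (EXEC): [MAIN] PC=3: INC 1 -> ACC=16 [depth=0]
Event 15 (EXEC): [MAIN] PC=4: NOP [depth=0]
Event 16 (EXEC): [MAIN] PC=5: HALT [depth=0]
Max depth observed: 1

Answer: 1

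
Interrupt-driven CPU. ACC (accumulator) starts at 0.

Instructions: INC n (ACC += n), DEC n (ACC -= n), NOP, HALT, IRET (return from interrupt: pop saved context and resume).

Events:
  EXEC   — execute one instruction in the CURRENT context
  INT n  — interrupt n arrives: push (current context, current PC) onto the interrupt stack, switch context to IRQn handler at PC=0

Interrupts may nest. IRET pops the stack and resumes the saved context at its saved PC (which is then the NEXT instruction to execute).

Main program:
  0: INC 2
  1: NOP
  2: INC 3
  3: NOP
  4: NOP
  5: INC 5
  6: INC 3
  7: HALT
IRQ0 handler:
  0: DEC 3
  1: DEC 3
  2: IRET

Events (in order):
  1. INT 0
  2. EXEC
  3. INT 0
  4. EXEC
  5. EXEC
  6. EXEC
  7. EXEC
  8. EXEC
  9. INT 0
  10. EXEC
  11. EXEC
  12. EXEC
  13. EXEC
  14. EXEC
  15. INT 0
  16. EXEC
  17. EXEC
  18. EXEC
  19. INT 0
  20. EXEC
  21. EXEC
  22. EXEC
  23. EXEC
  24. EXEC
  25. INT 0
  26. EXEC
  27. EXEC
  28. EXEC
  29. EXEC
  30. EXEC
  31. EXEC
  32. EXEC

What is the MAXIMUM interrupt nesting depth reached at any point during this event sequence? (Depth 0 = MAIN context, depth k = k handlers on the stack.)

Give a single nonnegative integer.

Answer: 2

Derivation:
Event 1 (INT 0): INT 0 arrives: push (MAIN, PC=0), enter IRQ0 at PC=0 (depth now 1) [depth=1]
Event 2 (EXEC): [IRQ0] PC=0: DEC 3 -> ACC=-3 [depth=1]
Event 3 (INT 0): INT 0 arrives: push (IRQ0, PC=1), enter IRQ0 at PC=0 (depth now 2) [depth=2]
Event 4 (EXEC): [IRQ0] PC=0: DEC 3 -> ACC=-6 [depth=2]
Event 5 (EXEC): [IRQ0] PC=1: DEC 3 -> ACC=-9 [depth=2]
Event 6 (EXEC): [IRQ0] PC=2: IRET -> resume IRQ0 at PC=1 (depth now 1) [depth=1]
Event 7 (EXEC): [IRQ0] PC=1: DEC 3 -> ACC=-12 [depth=1]
Event 8 (EXEC): [IRQ0] PC=2: IRET -> resume MAIN at PC=0 (depth now 0) [depth=0]
Event 9 (INT 0): INT 0 arrives: push (MAIN, PC=0), enter IRQ0 at PC=0 (depth now 1) [depth=1]
Event 10 (EXEC): [IRQ0] PC=0: DEC 3 -> ACC=-15 [depth=1]
Event 11 (EXEC): [IRQ0] PC=1: DEC 3 -> ACC=-18 [depth=1]
Event 12 (EXEC): [IRQ0] PC=2: IRET -> resume MAIN at PC=0 (depth now 0) [depth=0]
Event 13 (EXEC): [MAIN] PC=0: INC 2 -> ACC=-16 [depth=0]
Event 14 (EXEC): [MAIN] PC=1: NOP [depth=0]
Event 15 (INT 0): INT 0 arrives: push (MAIN, PC=2), enter IRQ0 at PC=0 (depth now 1) [depth=1]
Event 16 (EXEC): [IRQ0] PC=0: DEC 3 -> ACC=-19 [depth=1]
Event 17 (EXEC): [IRQ0] PC=1: DEC 3 -> ACC=-22 [depth=1]
Event 18 (EXEC): [IRQ0] PC=2: IRET -> resume MAIN at PC=2 (depth now 0) [depth=0]
Event 19 (INT 0): INT 0 arrives: push (MAIN, PC=2), enter IRQ0 at PC=0 (depth now 1) [depth=1]
Event 20 (EXEC): [IRQ0] PC=0: DEC 3 -> ACC=-25 [depth=1]
Event 21 (EXEC): [IRQ0] PC=1: DEC 3 -> ACC=-28 [depth=1]
Event 22 (EXEC): [IRQ0] PC=2: IRET -> resume MAIN at PC=2 (depth now 0) [depth=0]
Event 23 (EXEC): [MAIN] PC=2: INC 3 -> ACC=-25 [depth=0]
Event 24 (EXEC): [MAIN] PC=3: NOP [depth=0]
Event 25 (INT 0): INT 0 arrives: push (MAIN, PC=4), enter IRQ0 at PC=0 (depth now 1) [depth=1]
Event 26 (EXEC): [IRQ0] PC=0: DEC 3 -> ACC=-28 [depth=1]
Event 27 (EXEC): [IRQ0] PC=1: DEC 3 -> ACC=-31 [depth=1]
Event 28 (EXEC): [IRQ0] PC=2: IRET -> resume MAIN at PC=4 (depth now 0) [depth=0]
Event 29 (EXEC): [MAIN] PC=4: NOP [depth=0]
Event 30 (EXEC): [MAIN] PC=5: INC 5 -> ACC=-26 [depth=0]
Event 31 (EXEC): [MAIN] PC=6: INC 3 -> ACC=-23 [depth=0]
Event 32 (EXEC): [MAIN] PC=7: HALT [depth=0]
Max depth observed: 2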